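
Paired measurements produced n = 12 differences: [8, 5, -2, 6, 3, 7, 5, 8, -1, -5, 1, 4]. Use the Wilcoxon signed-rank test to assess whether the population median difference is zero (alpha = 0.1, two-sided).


Step 1: Drop any zero differences (none here) and take |d_i|.
|d| = [8, 5, 2, 6, 3, 7, 5, 8, 1, 5, 1, 4]
Step 2: Midrank |d_i| (ties get averaged ranks).
ranks: |8|->11.5, |5|->7, |2|->3, |6|->9, |3|->4, |7|->10, |5|->7, |8|->11.5, |1|->1.5, |5|->7, |1|->1.5, |4|->5
Step 3: Attach original signs; sum ranks with positive sign and with negative sign.
W+ = 11.5 + 7 + 9 + 4 + 10 + 7 + 11.5 + 1.5 + 5 = 66.5
W- = 3 + 1.5 + 7 = 11.5
(Check: W+ + W- = 78 should equal n(n+1)/2 = 78.)
Step 4: Test statistic W = min(W+, W-) = 11.5.
Step 5: Ties in |d|, so use the tie-corrected normal approximation.
        E[W] = n(n+1)/4 = 12*13/4 = 39.
        Tie groups: |d|=1 (t=2), |d|=5 (t=3), |d|=8 (t=2); sum(t^3 - t) = 36.
        Var[W] = n(n+1)(2n+1)/24 - sum(t^3-t)/48 = 3900/24 - 36/48 = 161.75.
        z = (W - E[W]) / sqrt(Var[W]) = (11.5 - 39) / 12.7181 = -2.1623.
        Two-sided p = 2*Phi(z) = 0.030597.
Step 6: alpha = 0.1. reject H0.

W+ = 66.5, W- = 11.5, W = min = 11.5, p = 0.030597, reject H0.


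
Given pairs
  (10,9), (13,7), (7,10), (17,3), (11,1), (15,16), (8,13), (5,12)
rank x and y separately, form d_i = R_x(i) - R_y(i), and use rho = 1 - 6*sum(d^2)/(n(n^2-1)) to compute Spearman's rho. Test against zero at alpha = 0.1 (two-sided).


Step 1: Rank x and y separately (midranks; no ties here).
rank(x): 10->4, 13->6, 7->2, 17->8, 11->5, 15->7, 8->3, 5->1
rank(y): 9->4, 7->3, 10->5, 3->2, 1->1, 16->8, 13->7, 12->6
Step 2: d_i = R_x(i) - R_y(i); compute d_i^2.
  (4-4)^2=0, (6-3)^2=9, (2-5)^2=9, (8-2)^2=36, (5-1)^2=16, (7-8)^2=1, (3-7)^2=16, (1-6)^2=25
sum(d^2) = 112.
Step 3: rho = 1 - 6*112 / (8*(8^2 - 1)) = 1 - 672/504 = -0.333333.
Step 4: Under H0, t = rho * sqrt((n-2)/(1-rho^2)) = -0.8660 ~ t(6).
Step 5: Two-sided p-value from the t-distribution with 6 df = 0.419753.
Step 6: alpha = 0.1. fail to reject H0.

rho = -0.3333, p = 0.419753, fail to reject H0 at alpha = 0.1.


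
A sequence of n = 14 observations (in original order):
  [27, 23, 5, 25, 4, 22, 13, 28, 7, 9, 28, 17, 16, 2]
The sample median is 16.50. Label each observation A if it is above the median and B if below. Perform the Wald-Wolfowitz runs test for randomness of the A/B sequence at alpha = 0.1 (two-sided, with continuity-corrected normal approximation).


Step 1: Compute median = 16.50; label A = above, B = below.
Labels in order: AABABABABBAABB  (n_A = 7, n_B = 7)
Step 2: Count runs R = 10.
Step 3: Under H0 (random ordering), E[R] = 2*n_A*n_B/(n_A+n_B) + 1 = 2*7*7/14 + 1 = 8.0000.
        Var[R] = 2*n_A*n_B*(2*n_A*n_B - n_A - n_B) / ((n_A+n_B)^2 * (n_A+n_B-1)) = 8232/2548 = 3.2308.
        SD[R] = 1.7974.
Step 4: Continuity-corrected z = (R - 0.5 - E[R]) / SD[R] = (10 - 0.5 - 8.0000) / 1.7974 = 0.8345.
Step 5: Two-sided p-value via normal approximation = 2*(1 - Phi(|z|)) = 0.403986.
Step 6: alpha = 0.1. fail to reject H0.

R = 10, z = 0.8345, p = 0.403986, fail to reject H0.


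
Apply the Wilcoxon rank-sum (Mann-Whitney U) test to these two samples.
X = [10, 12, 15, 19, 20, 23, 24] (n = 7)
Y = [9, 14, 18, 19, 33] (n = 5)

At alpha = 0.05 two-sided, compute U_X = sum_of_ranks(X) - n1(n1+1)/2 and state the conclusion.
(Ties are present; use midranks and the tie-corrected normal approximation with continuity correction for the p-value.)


Step 1: Combine and sort all 12 observations; assign midranks.
sorted (value, group): (9,Y), (10,X), (12,X), (14,Y), (15,X), (18,Y), (19,X), (19,Y), (20,X), (23,X), (24,X), (33,Y)
ranks: 9->1, 10->2, 12->3, 14->4, 15->5, 18->6, 19->7.5, 19->7.5, 20->9, 23->10, 24->11, 33->12
Step 2: Rank sum for X: R1 = 2 + 3 + 5 + 7.5 + 9 + 10 + 11 = 47.5.
Step 3: U_X = R1 - n1(n1+1)/2 = 47.5 - 7*8/2 = 47.5 - 28 = 19.5.
       U_Y = n1*n2 - U_X = 35 - 19.5 = 15.5.
Step 4: Ties are present, so use the tie-corrected normal approximation (with continuity correction) for the p-value.
Step 5: p-value = 0.807210; compare to alpha = 0.05. fail to reject H0.

U_X = 19.5, p = 0.807210, fail to reject H0 at alpha = 0.05.


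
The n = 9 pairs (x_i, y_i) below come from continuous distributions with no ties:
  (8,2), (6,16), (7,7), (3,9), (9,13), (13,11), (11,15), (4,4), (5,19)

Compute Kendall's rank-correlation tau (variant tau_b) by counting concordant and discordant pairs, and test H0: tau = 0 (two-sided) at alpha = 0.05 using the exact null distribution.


Step 1: Enumerate the 36 unordered pairs (i,j) with i<j and classify each by sign(x_j-x_i) * sign(y_j-y_i).
  (1,2):dx=-2,dy=+14->D; (1,3):dx=-1,dy=+5->D; (1,4):dx=-5,dy=+7->D; (1,5):dx=+1,dy=+11->C
  (1,6):dx=+5,dy=+9->C; (1,7):dx=+3,dy=+13->C; (1,8):dx=-4,dy=+2->D; (1,9):dx=-3,dy=+17->D
  (2,3):dx=+1,dy=-9->D; (2,4):dx=-3,dy=-7->C; (2,5):dx=+3,dy=-3->D; (2,6):dx=+7,dy=-5->D
  (2,7):dx=+5,dy=-1->D; (2,8):dx=-2,dy=-12->C; (2,9):dx=-1,dy=+3->D; (3,4):dx=-4,dy=+2->D
  (3,5):dx=+2,dy=+6->C; (3,6):dx=+6,dy=+4->C; (3,7):dx=+4,dy=+8->C; (3,8):dx=-3,dy=-3->C
  (3,9):dx=-2,dy=+12->D; (4,5):dx=+6,dy=+4->C; (4,6):dx=+10,dy=+2->C; (4,7):dx=+8,dy=+6->C
  (4,8):dx=+1,dy=-5->D; (4,9):dx=+2,dy=+10->C; (5,6):dx=+4,dy=-2->D; (5,7):dx=+2,dy=+2->C
  (5,8):dx=-5,dy=-9->C; (5,9):dx=-4,dy=+6->D; (6,7):dx=-2,dy=+4->D; (6,8):dx=-9,dy=-7->C
  (6,9):dx=-8,dy=+8->D; (7,8):dx=-7,dy=-11->C; (7,9):dx=-6,dy=+4->D; (8,9):dx=+1,dy=+15->C
Step 2: C = 18, D = 18, total pairs = 36.
Step 3: tau = (C - D)/(n(n-1)/2) = (18 - 18)/36 = 0.000000.
Step 4: Exact two-sided p-value (enumerate n! = 362880 permutations of y under H0): p = 1.000000.
Step 5: alpha = 0.05. fail to reject H0.

tau_b = 0.0000 (C=18, D=18), p = 1.000000, fail to reject H0.


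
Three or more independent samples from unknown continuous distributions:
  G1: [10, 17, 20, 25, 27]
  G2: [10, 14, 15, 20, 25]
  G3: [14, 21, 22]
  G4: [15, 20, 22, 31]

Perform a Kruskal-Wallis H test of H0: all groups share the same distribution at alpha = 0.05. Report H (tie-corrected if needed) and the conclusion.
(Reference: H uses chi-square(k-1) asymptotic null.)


Step 1: Combine all N = 17 observations and assign midranks.
sorted (value, group, rank): (10,G1,1.5), (10,G2,1.5), (14,G2,3.5), (14,G3,3.5), (15,G2,5.5), (15,G4,5.5), (17,G1,7), (20,G1,9), (20,G2,9), (20,G4,9), (21,G3,11), (22,G3,12.5), (22,G4,12.5), (25,G1,14.5), (25,G2,14.5), (27,G1,16), (31,G4,17)
Step 2: Sum ranks within each group.
R_1 = 48 (n_1 = 5)
R_2 = 34 (n_2 = 5)
R_3 = 27 (n_3 = 3)
R_4 = 44 (n_4 = 4)
Step 3: H = 12/(N(N+1)) * sum(R_i^2/n_i) - 3(N+1)
     = 12/(17*18) * (48^2/5 + 34^2/5 + 27^2/3 + 44^2/4) - 3*18
     = 0.039216 * 1419 - 54
     = 1.647059.
Step 4: Ties present; correction factor C = 1 - 54/(17^3 - 17) = 0.988971. Corrected H = 1.647059 / 0.988971 = 1.665428.
Step 5: Under H0, H ~ chi^2(3); p-value = 0.644647.
Step 6: alpha = 0.05. fail to reject H0.

H = 1.6654, df = 3, p = 0.644647, fail to reject H0.


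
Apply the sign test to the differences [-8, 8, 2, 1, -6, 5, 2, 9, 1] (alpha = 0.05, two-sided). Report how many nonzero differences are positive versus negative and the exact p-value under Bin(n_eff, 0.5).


Step 1: Discard zero differences. Original n = 9; n_eff = number of nonzero differences = 9.
Nonzero differences (with sign): -8, +8, +2, +1, -6, +5, +2, +9, +1
Step 2: Count signs: positive = 7, negative = 2.
Step 3: Under H0: P(positive) = 0.5, so the number of positives S ~ Bin(9, 0.5).
Step 4: Two-sided exact p-value = sum of Bin(9,0.5) probabilities at or below the observed probability = 0.179688.
Step 5: alpha = 0.05. fail to reject H0.

n_eff = 9, pos = 7, neg = 2, p = 0.179688, fail to reject H0.


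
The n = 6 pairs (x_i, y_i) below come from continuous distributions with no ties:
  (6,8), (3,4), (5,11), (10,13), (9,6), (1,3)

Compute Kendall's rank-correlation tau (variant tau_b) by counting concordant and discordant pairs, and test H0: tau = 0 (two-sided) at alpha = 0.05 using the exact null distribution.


Step 1: Enumerate the 15 unordered pairs (i,j) with i<j and classify each by sign(x_j-x_i) * sign(y_j-y_i).
  (1,2):dx=-3,dy=-4->C; (1,3):dx=-1,dy=+3->D; (1,4):dx=+4,dy=+5->C; (1,5):dx=+3,dy=-2->D
  (1,6):dx=-5,dy=-5->C; (2,3):dx=+2,dy=+7->C; (2,4):dx=+7,dy=+9->C; (2,5):dx=+6,dy=+2->C
  (2,6):dx=-2,dy=-1->C; (3,4):dx=+5,dy=+2->C; (3,5):dx=+4,dy=-5->D; (3,6):dx=-4,dy=-8->C
  (4,5):dx=-1,dy=-7->C; (4,6):dx=-9,dy=-10->C; (5,6):dx=-8,dy=-3->C
Step 2: C = 12, D = 3, total pairs = 15.
Step 3: tau = (C - D)/(n(n-1)/2) = (12 - 3)/15 = 0.600000.
Step 4: Exact two-sided p-value (enumerate n! = 720 permutations of y under H0): p = 0.136111.
Step 5: alpha = 0.05. fail to reject H0.

tau_b = 0.6000 (C=12, D=3), p = 0.136111, fail to reject H0.


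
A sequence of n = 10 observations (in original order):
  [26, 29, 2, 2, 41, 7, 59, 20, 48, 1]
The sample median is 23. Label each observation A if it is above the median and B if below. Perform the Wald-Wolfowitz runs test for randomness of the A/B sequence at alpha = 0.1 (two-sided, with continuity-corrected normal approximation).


Step 1: Compute median = 23; label A = above, B = below.
Labels in order: AABBABABAB  (n_A = 5, n_B = 5)
Step 2: Count runs R = 8.
Step 3: Under H0 (random ordering), E[R] = 2*n_A*n_B/(n_A+n_B) + 1 = 2*5*5/10 + 1 = 6.0000.
        Var[R] = 2*n_A*n_B*(2*n_A*n_B - n_A - n_B) / ((n_A+n_B)^2 * (n_A+n_B-1)) = 2000/900 = 2.2222.
        SD[R] = 1.4907.
Step 4: Continuity-corrected z = (R - 0.5 - E[R]) / SD[R] = (8 - 0.5 - 6.0000) / 1.4907 = 1.0062.
Step 5: Two-sided p-value via normal approximation = 2*(1 - Phi(|z|)) = 0.314305.
Step 6: alpha = 0.1. fail to reject H0.

R = 8, z = 1.0062, p = 0.314305, fail to reject H0.


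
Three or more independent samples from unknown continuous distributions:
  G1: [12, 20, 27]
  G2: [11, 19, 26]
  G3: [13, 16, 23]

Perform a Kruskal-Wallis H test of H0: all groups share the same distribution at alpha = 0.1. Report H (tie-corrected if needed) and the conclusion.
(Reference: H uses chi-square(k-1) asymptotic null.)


Step 1: Combine all N = 9 observations and assign midranks.
sorted (value, group, rank): (11,G2,1), (12,G1,2), (13,G3,3), (16,G3,4), (19,G2,5), (20,G1,6), (23,G3,7), (26,G2,8), (27,G1,9)
Step 2: Sum ranks within each group.
R_1 = 17 (n_1 = 3)
R_2 = 14 (n_2 = 3)
R_3 = 14 (n_3 = 3)
Step 3: H = 12/(N(N+1)) * sum(R_i^2/n_i) - 3(N+1)
     = 12/(9*10) * (17^2/3 + 14^2/3 + 14^2/3) - 3*10
     = 0.133333 * 227 - 30
     = 0.266667.
Step 4: No ties, so H is used without correction.
Step 5: Under H0, H ~ chi^2(2); p-value = 0.875173.
Step 6: alpha = 0.1. fail to reject H0.

H = 0.2667, df = 2, p = 0.875173, fail to reject H0.


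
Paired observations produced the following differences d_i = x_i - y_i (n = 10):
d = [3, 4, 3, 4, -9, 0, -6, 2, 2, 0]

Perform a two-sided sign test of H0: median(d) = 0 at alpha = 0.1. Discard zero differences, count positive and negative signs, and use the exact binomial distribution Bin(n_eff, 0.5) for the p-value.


Step 1: Discard zero differences. Original n = 10; n_eff = number of nonzero differences = 8.
Nonzero differences (with sign): +3, +4, +3, +4, -9, -6, +2, +2
Step 2: Count signs: positive = 6, negative = 2.
Step 3: Under H0: P(positive) = 0.5, so the number of positives S ~ Bin(8, 0.5).
Step 4: Two-sided exact p-value = sum of Bin(8,0.5) probabilities at or below the observed probability = 0.289062.
Step 5: alpha = 0.1. fail to reject H0.

n_eff = 8, pos = 6, neg = 2, p = 0.289062, fail to reject H0.


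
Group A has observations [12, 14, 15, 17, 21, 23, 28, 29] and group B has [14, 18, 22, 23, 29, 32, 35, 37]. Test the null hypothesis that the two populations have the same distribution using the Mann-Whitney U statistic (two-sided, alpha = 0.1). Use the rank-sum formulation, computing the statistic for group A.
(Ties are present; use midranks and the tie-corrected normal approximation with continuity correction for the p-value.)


Step 1: Combine and sort all 16 observations; assign midranks.
sorted (value, group): (12,X), (14,X), (14,Y), (15,X), (17,X), (18,Y), (21,X), (22,Y), (23,X), (23,Y), (28,X), (29,X), (29,Y), (32,Y), (35,Y), (37,Y)
ranks: 12->1, 14->2.5, 14->2.5, 15->4, 17->5, 18->6, 21->7, 22->8, 23->9.5, 23->9.5, 28->11, 29->12.5, 29->12.5, 32->14, 35->15, 37->16
Step 2: Rank sum for X: R1 = 1 + 2.5 + 4 + 5 + 7 + 9.5 + 11 + 12.5 = 52.5.
Step 3: U_X = R1 - n1(n1+1)/2 = 52.5 - 8*9/2 = 52.5 - 36 = 16.5.
       U_Y = n1*n2 - U_X = 64 - 16.5 = 47.5.
Step 4: Ties are present, so use the tie-corrected normal approximation (with continuity correction) for the p-value.
Step 5: p-value = 0.114382; compare to alpha = 0.1. fail to reject H0.

U_X = 16.5, p = 0.114382, fail to reject H0 at alpha = 0.1.


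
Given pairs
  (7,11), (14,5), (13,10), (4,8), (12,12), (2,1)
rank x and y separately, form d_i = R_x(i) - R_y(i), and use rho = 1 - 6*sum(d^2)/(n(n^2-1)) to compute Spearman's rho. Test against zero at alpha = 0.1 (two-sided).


Step 1: Rank x and y separately (midranks; no ties here).
rank(x): 7->3, 14->6, 13->5, 4->2, 12->4, 2->1
rank(y): 11->5, 5->2, 10->4, 8->3, 12->6, 1->1
Step 2: d_i = R_x(i) - R_y(i); compute d_i^2.
  (3-5)^2=4, (6-2)^2=16, (5-4)^2=1, (2-3)^2=1, (4-6)^2=4, (1-1)^2=0
sum(d^2) = 26.
Step 3: rho = 1 - 6*26 / (6*(6^2 - 1)) = 1 - 156/210 = 0.257143.
Step 4: Under H0, t = rho * sqrt((n-2)/(1-rho^2)) = 0.5322 ~ t(4).
Step 5: Two-sided p-value from the t-distribution with 4 df = 0.622787.
Step 6: alpha = 0.1. fail to reject H0.

rho = 0.2571, p = 0.622787, fail to reject H0 at alpha = 0.1.


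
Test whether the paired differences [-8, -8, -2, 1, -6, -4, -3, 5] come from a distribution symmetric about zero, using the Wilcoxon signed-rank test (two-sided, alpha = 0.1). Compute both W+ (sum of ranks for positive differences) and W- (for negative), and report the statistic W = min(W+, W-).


Step 1: Drop any zero differences (none here) and take |d_i|.
|d| = [8, 8, 2, 1, 6, 4, 3, 5]
Step 2: Midrank |d_i| (ties get averaged ranks).
ranks: |8|->7.5, |8|->7.5, |2|->2, |1|->1, |6|->6, |4|->4, |3|->3, |5|->5
Step 3: Attach original signs; sum ranks with positive sign and with negative sign.
W+ = 1 + 5 = 6
W- = 7.5 + 7.5 + 2 + 6 + 4 + 3 = 30
(Check: W+ + W- = 36 should equal n(n+1)/2 = 36.)
Step 4: Test statistic W = min(W+, W-) = 6.
Step 5: Ties in |d|, so use the tie-corrected normal approximation.
        E[W] = n(n+1)/4 = 8*9/4 = 18.
        Tie groups: |d|=8 (t=2); sum(t^3 - t) = 6.
        Var[W] = n(n+1)(2n+1)/24 - sum(t^3-t)/48 = 1224/24 - 6/48 = 50.875.
        z = (W - E[W]) / sqrt(Var[W]) = (6 - 18) / 7.1327 = -1.6824.
        Two-sided p = 2*Phi(z) = 0.092491.
Step 6: alpha = 0.1. reject H0.

W+ = 6, W- = 30, W = min = 6, p = 0.092491, reject H0.


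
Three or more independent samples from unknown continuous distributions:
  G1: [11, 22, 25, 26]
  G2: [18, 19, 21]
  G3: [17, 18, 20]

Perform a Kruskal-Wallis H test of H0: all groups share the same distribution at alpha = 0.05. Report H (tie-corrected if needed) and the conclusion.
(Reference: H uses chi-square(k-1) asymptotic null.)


Step 1: Combine all N = 10 observations and assign midranks.
sorted (value, group, rank): (11,G1,1), (17,G3,2), (18,G2,3.5), (18,G3,3.5), (19,G2,5), (20,G3,6), (21,G2,7), (22,G1,8), (25,G1,9), (26,G1,10)
Step 2: Sum ranks within each group.
R_1 = 28 (n_1 = 4)
R_2 = 15.5 (n_2 = 3)
R_3 = 11.5 (n_3 = 3)
Step 3: H = 12/(N(N+1)) * sum(R_i^2/n_i) - 3(N+1)
     = 12/(10*11) * (28^2/4 + 15.5^2/3 + 11.5^2/3) - 3*11
     = 0.109091 * 320.167 - 33
     = 1.927273.
Step 4: Ties present; correction factor C = 1 - 6/(10^3 - 10) = 0.993939. Corrected H = 1.927273 / 0.993939 = 1.939024.
Step 5: Under H0, H ~ chi^2(2); p-value = 0.379268.
Step 6: alpha = 0.05. fail to reject H0.

H = 1.9390, df = 2, p = 0.379268, fail to reject H0.


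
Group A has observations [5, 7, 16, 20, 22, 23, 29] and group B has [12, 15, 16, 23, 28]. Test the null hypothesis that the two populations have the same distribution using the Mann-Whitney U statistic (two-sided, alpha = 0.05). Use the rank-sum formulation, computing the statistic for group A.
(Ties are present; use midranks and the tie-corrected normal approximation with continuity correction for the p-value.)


Step 1: Combine and sort all 12 observations; assign midranks.
sorted (value, group): (5,X), (7,X), (12,Y), (15,Y), (16,X), (16,Y), (20,X), (22,X), (23,X), (23,Y), (28,Y), (29,X)
ranks: 5->1, 7->2, 12->3, 15->4, 16->5.5, 16->5.5, 20->7, 22->8, 23->9.5, 23->9.5, 28->11, 29->12
Step 2: Rank sum for X: R1 = 1 + 2 + 5.5 + 7 + 8 + 9.5 + 12 = 45.
Step 3: U_X = R1 - n1(n1+1)/2 = 45 - 7*8/2 = 45 - 28 = 17.
       U_Y = n1*n2 - U_X = 35 - 17 = 18.
Step 4: Ties are present, so use the tie-corrected normal approximation (with continuity correction) for the p-value.
Step 5: p-value = 1.000000; compare to alpha = 0.05. fail to reject H0.

U_X = 17, p = 1.000000, fail to reject H0 at alpha = 0.05.


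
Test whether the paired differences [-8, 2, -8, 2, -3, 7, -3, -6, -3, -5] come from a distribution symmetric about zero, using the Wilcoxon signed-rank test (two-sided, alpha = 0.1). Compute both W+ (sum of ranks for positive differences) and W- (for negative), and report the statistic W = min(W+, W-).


Step 1: Drop any zero differences (none here) and take |d_i|.
|d| = [8, 2, 8, 2, 3, 7, 3, 6, 3, 5]
Step 2: Midrank |d_i| (ties get averaged ranks).
ranks: |8|->9.5, |2|->1.5, |8|->9.5, |2|->1.5, |3|->4, |7|->8, |3|->4, |6|->7, |3|->4, |5|->6
Step 3: Attach original signs; sum ranks with positive sign and with negative sign.
W+ = 1.5 + 1.5 + 8 = 11
W- = 9.5 + 9.5 + 4 + 4 + 7 + 4 + 6 = 44
(Check: W+ + W- = 55 should equal n(n+1)/2 = 55.)
Step 4: Test statistic W = min(W+, W-) = 11.
Step 5: Ties in |d|, so use the tie-corrected normal approximation.
        E[W] = n(n+1)/4 = 10*11/4 = 27.5.
        Tie groups: |d|=2 (t=2), |d|=3 (t=3), |d|=8 (t=2); sum(t^3 - t) = 36.
        Var[W] = n(n+1)(2n+1)/24 - sum(t^3-t)/48 = 2310/24 - 36/48 = 95.5.
        z = (W - E[W]) / sqrt(Var[W]) = (11 - 27.5) / 9.7724 = -1.6884.
        Two-sided p = 2*Phi(z) = 0.091329.
Step 6: alpha = 0.1. reject H0.

W+ = 11, W- = 44, W = min = 11, p = 0.091329, reject H0.


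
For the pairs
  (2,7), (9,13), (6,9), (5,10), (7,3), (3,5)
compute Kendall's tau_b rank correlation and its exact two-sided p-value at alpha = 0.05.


Step 1: Enumerate the 15 unordered pairs (i,j) with i<j and classify each by sign(x_j-x_i) * sign(y_j-y_i).
  (1,2):dx=+7,dy=+6->C; (1,3):dx=+4,dy=+2->C; (1,4):dx=+3,dy=+3->C; (1,5):dx=+5,dy=-4->D
  (1,6):dx=+1,dy=-2->D; (2,3):dx=-3,dy=-4->C; (2,4):dx=-4,dy=-3->C; (2,5):dx=-2,dy=-10->C
  (2,6):dx=-6,dy=-8->C; (3,4):dx=-1,dy=+1->D; (3,5):dx=+1,dy=-6->D; (3,6):dx=-3,dy=-4->C
  (4,5):dx=+2,dy=-7->D; (4,6):dx=-2,dy=-5->C; (5,6):dx=-4,dy=+2->D
Step 2: C = 9, D = 6, total pairs = 15.
Step 3: tau = (C - D)/(n(n-1)/2) = (9 - 6)/15 = 0.200000.
Step 4: Exact two-sided p-value (enumerate n! = 720 permutations of y under H0): p = 0.719444.
Step 5: alpha = 0.05. fail to reject H0.

tau_b = 0.2000 (C=9, D=6), p = 0.719444, fail to reject H0.


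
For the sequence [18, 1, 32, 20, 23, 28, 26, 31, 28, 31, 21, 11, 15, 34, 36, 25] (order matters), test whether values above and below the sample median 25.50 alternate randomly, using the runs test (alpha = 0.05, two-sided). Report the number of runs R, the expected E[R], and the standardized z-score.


Step 1: Compute median = 25.50; label A = above, B = below.
Labels in order: BBABBAAAAABBBAAB  (n_A = 8, n_B = 8)
Step 2: Count runs R = 7.
Step 3: Under H0 (random ordering), E[R] = 2*n_A*n_B/(n_A+n_B) + 1 = 2*8*8/16 + 1 = 9.0000.
        Var[R] = 2*n_A*n_B*(2*n_A*n_B - n_A - n_B) / ((n_A+n_B)^2 * (n_A+n_B-1)) = 14336/3840 = 3.7333.
        SD[R] = 1.9322.
Step 4: Continuity-corrected z = (R + 0.5 - E[R]) / SD[R] = (7 + 0.5 - 9.0000) / 1.9322 = -0.7763.
Step 5: Two-sided p-value via normal approximation = 2*(1 - Phi(|z|)) = 0.437558.
Step 6: alpha = 0.05. fail to reject H0.

R = 7, z = -0.7763, p = 0.437558, fail to reject H0.


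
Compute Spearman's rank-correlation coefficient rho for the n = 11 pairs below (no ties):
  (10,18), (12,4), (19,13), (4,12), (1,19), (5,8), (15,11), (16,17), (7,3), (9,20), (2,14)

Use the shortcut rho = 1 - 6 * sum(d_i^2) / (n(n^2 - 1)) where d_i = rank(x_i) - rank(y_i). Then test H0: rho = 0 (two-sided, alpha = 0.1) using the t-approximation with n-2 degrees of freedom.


Step 1: Rank x and y separately (midranks; no ties here).
rank(x): 10->7, 12->8, 19->11, 4->3, 1->1, 5->4, 15->9, 16->10, 7->5, 9->6, 2->2
rank(y): 18->9, 4->2, 13->6, 12->5, 19->10, 8->3, 11->4, 17->8, 3->1, 20->11, 14->7
Step 2: d_i = R_x(i) - R_y(i); compute d_i^2.
  (7-9)^2=4, (8-2)^2=36, (11-6)^2=25, (3-5)^2=4, (1-10)^2=81, (4-3)^2=1, (9-4)^2=25, (10-8)^2=4, (5-1)^2=16, (6-11)^2=25, (2-7)^2=25
sum(d^2) = 246.
Step 3: rho = 1 - 6*246 / (11*(11^2 - 1)) = 1 - 1476/1320 = -0.118182.
Step 4: Under H0, t = rho * sqrt((n-2)/(1-rho^2)) = -0.3570 ~ t(9).
Step 5: Two-sided p-value from the t-distribution with 9 df = 0.729285.
Step 6: alpha = 0.1. fail to reject H0.

rho = -0.1182, p = 0.729285, fail to reject H0 at alpha = 0.1.


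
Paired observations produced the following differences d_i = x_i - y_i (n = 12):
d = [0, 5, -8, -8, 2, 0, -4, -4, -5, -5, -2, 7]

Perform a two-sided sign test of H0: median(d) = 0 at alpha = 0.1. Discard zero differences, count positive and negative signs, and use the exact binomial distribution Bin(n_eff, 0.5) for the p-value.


Step 1: Discard zero differences. Original n = 12; n_eff = number of nonzero differences = 10.
Nonzero differences (with sign): +5, -8, -8, +2, -4, -4, -5, -5, -2, +7
Step 2: Count signs: positive = 3, negative = 7.
Step 3: Under H0: P(positive) = 0.5, so the number of positives S ~ Bin(10, 0.5).
Step 4: Two-sided exact p-value = sum of Bin(10,0.5) probabilities at or below the observed probability = 0.343750.
Step 5: alpha = 0.1. fail to reject H0.

n_eff = 10, pos = 3, neg = 7, p = 0.343750, fail to reject H0.


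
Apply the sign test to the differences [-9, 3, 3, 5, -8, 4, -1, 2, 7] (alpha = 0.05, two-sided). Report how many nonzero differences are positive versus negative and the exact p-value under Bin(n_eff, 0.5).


Step 1: Discard zero differences. Original n = 9; n_eff = number of nonzero differences = 9.
Nonzero differences (with sign): -9, +3, +3, +5, -8, +4, -1, +2, +7
Step 2: Count signs: positive = 6, negative = 3.
Step 3: Under H0: P(positive) = 0.5, so the number of positives S ~ Bin(9, 0.5).
Step 4: Two-sided exact p-value = sum of Bin(9,0.5) probabilities at or below the observed probability = 0.507812.
Step 5: alpha = 0.05. fail to reject H0.

n_eff = 9, pos = 6, neg = 3, p = 0.507812, fail to reject H0.


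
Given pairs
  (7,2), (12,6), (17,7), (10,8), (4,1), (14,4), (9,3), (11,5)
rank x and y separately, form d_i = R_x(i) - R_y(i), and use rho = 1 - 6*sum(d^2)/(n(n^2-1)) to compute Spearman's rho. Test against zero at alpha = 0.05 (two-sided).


Step 1: Rank x and y separately (midranks; no ties here).
rank(x): 7->2, 12->6, 17->8, 10->4, 4->1, 14->7, 9->3, 11->5
rank(y): 2->2, 6->6, 7->7, 8->8, 1->1, 4->4, 3->3, 5->5
Step 2: d_i = R_x(i) - R_y(i); compute d_i^2.
  (2-2)^2=0, (6-6)^2=0, (8-7)^2=1, (4-8)^2=16, (1-1)^2=0, (7-4)^2=9, (3-3)^2=0, (5-5)^2=0
sum(d^2) = 26.
Step 3: rho = 1 - 6*26 / (8*(8^2 - 1)) = 1 - 156/504 = 0.690476.
Step 4: Under H0, t = rho * sqrt((n-2)/(1-rho^2)) = 2.3382 ~ t(6).
Step 5: Two-sided p-value from the t-distribution with 6 df = 0.057990.
Step 6: alpha = 0.05. fail to reject H0.

rho = 0.6905, p = 0.057990, fail to reject H0 at alpha = 0.05.


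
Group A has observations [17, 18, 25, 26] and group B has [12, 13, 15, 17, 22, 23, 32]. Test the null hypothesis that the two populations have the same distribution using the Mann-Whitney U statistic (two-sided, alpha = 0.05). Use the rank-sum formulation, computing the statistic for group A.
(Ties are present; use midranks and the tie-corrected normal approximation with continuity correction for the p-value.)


Step 1: Combine and sort all 11 observations; assign midranks.
sorted (value, group): (12,Y), (13,Y), (15,Y), (17,X), (17,Y), (18,X), (22,Y), (23,Y), (25,X), (26,X), (32,Y)
ranks: 12->1, 13->2, 15->3, 17->4.5, 17->4.5, 18->6, 22->7, 23->8, 25->9, 26->10, 32->11
Step 2: Rank sum for X: R1 = 4.5 + 6 + 9 + 10 = 29.5.
Step 3: U_X = R1 - n1(n1+1)/2 = 29.5 - 4*5/2 = 29.5 - 10 = 19.5.
       U_Y = n1*n2 - U_X = 28 - 19.5 = 8.5.
Step 4: Ties are present, so use the tie-corrected normal approximation (with continuity correction) for the p-value.
Step 5: p-value = 0.343605; compare to alpha = 0.05. fail to reject H0.

U_X = 19.5, p = 0.343605, fail to reject H0 at alpha = 0.05.


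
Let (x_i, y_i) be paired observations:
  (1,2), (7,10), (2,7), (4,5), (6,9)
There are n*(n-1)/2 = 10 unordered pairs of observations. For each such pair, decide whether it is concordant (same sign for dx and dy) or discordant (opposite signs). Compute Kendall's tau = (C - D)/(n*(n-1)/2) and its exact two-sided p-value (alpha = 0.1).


Step 1: Enumerate the 10 unordered pairs (i,j) with i<j and classify each by sign(x_j-x_i) * sign(y_j-y_i).
  (1,2):dx=+6,dy=+8->C; (1,3):dx=+1,dy=+5->C; (1,4):dx=+3,dy=+3->C; (1,5):dx=+5,dy=+7->C
  (2,3):dx=-5,dy=-3->C; (2,4):dx=-3,dy=-5->C; (2,5):dx=-1,dy=-1->C; (3,4):dx=+2,dy=-2->D
  (3,5):dx=+4,dy=+2->C; (4,5):dx=+2,dy=+4->C
Step 2: C = 9, D = 1, total pairs = 10.
Step 3: tau = (C - D)/(n(n-1)/2) = (9 - 1)/10 = 0.800000.
Step 4: Exact two-sided p-value (enumerate n! = 120 permutations of y under H0): p = 0.083333.
Step 5: alpha = 0.1. reject H0.

tau_b = 0.8000 (C=9, D=1), p = 0.083333, reject H0.


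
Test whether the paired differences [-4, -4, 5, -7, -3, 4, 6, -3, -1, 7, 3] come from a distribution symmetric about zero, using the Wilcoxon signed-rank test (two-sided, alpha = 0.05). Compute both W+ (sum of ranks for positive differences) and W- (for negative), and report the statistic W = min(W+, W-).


Step 1: Drop any zero differences (none here) and take |d_i|.
|d| = [4, 4, 5, 7, 3, 4, 6, 3, 1, 7, 3]
Step 2: Midrank |d_i| (ties get averaged ranks).
ranks: |4|->6, |4|->6, |5|->8, |7|->10.5, |3|->3, |4|->6, |6|->9, |3|->3, |1|->1, |7|->10.5, |3|->3
Step 3: Attach original signs; sum ranks with positive sign and with negative sign.
W+ = 8 + 6 + 9 + 10.5 + 3 = 36.5
W- = 6 + 6 + 10.5 + 3 + 3 + 1 = 29.5
(Check: W+ + W- = 66 should equal n(n+1)/2 = 66.)
Step 4: Test statistic W = min(W+, W-) = 29.5.
Step 5: Ties in |d|, so use the tie-corrected normal approximation.
        E[W] = n(n+1)/4 = 11*12/4 = 33.
        Tie groups: |d|=3 (t=3), |d|=4 (t=3), |d|=7 (t=2); sum(t^3 - t) = 54.
        Var[W] = n(n+1)(2n+1)/24 - sum(t^3-t)/48 = 3036/24 - 54/48 = 125.375.
        z = (W - E[W]) / sqrt(Var[W]) = (29.5 - 33) / 11.1971 = -0.3126.
        Two-sided p = 2*Phi(z) = 0.754599.
Step 6: alpha = 0.05. fail to reject H0.

W+ = 36.5, W- = 29.5, W = min = 29.5, p = 0.754599, fail to reject H0.


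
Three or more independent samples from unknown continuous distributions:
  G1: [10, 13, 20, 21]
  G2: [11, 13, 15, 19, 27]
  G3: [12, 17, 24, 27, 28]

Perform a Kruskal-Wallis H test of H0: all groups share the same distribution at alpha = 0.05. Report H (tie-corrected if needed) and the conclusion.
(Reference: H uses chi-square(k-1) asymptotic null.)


Step 1: Combine all N = 14 observations and assign midranks.
sorted (value, group, rank): (10,G1,1), (11,G2,2), (12,G3,3), (13,G1,4.5), (13,G2,4.5), (15,G2,6), (17,G3,7), (19,G2,8), (20,G1,9), (21,G1,10), (24,G3,11), (27,G2,12.5), (27,G3,12.5), (28,G3,14)
Step 2: Sum ranks within each group.
R_1 = 24.5 (n_1 = 4)
R_2 = 33 (n_2 = 5)
R_3 = 47.5 (n_3 = 5)
Step 3: H = 12/(N(N+1)) * sum(R_i^2/n_i) - 3(N+1)
     = 12/(14*15) * (24.5^2/4 + 33^2/5 + 47.5^2/5) - 3*15
     = 0.057143 * 819.112 - 45
     = 1.806429.
Step 4: Ties present; correction factor C = 1 - 12/(14^3 - 14) = 0.995604. Corrected H = 1.806429 / 0.995604 = 1.814404.
Step 5: Under H0, H ~ chi^2(2); p-value = 0.403652.
Step 6: alpha = 0.05. fail to reject H0.

H = 1.8144, df = 2, p = 0.403652, fail to reject H0.


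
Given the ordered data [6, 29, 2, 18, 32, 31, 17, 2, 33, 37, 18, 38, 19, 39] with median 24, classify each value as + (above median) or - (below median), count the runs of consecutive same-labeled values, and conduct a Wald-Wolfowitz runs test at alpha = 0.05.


Step 1: Compute median = 24; label A = above, B = below.
Labels in order: BABBAABBAABABA  (n_A = 7, n_B = 7)
Step 2: Count runs R = 10.
Step 3: Under H0 (random ordering), E[R] = 2*n_A*n_B/(n_A+n_B) + 1 = 2*7*7/14 + 1 = 8.0000.
        Var[R] = 2*n_A*n_B*(2*n_A*n_B - n_A - n_B) / ((n_A+n_B)^2 * (n_A+n_B-1)) = 8232/2548 = 3.2308.
        SD[R] = 1.7974.
Step 4: Continuity-corrected z = (R - 0.5 - E[R]) / SD[R] = (10 - 0.5 - 8.0000) / 1.7974 = 0.8345.
Step 5: Two-sided p-value via normal approximation = 2*(1 - Phi(|z|)) = 0.403986.
Step 6: alpha = 0.05. fail to reject H0.

R = 10, z = 0.8345, p = 0.403986, fail to reject H0.


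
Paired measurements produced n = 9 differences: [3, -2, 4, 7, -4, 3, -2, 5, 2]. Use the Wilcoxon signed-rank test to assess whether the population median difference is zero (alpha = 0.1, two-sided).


Step 1: Drop any zero differences (none here) and take |d_i|.
|d| = [3, 2, 4, 7, 4, 3, 2, 5, 2]
Step 2: Midrank |d_i| (ties get averaged ranks).
ranks: |3|->4.5, |2|->2, |4|->6.5, |7|->9, |4|->6.5, |3|->4.5, |2|->2, |5|->8, |2|->2
Step 3: Attach original signs; sum ranks with positive sign and with negative sign.
W+ = 4.5 + 6.5 + 9 + 4.5 + 8 + 2 = 34.5
W- = 2 + 6.5 + 2 = 10.5
(Check: W+ + W- = 45 should equal n(n+1)/2 = 45.)
Step 4: Test statistic W = min(W+, W-) = 10.5.
Step 5: Ties in |d|, so use the tie-corrected normal approximation.
        E[W] = n(n+1)/4 = 9*10/4 = 22.5.
        Tie groups: |d|=2 (t=3), |d|=3 (t=2), |d|=4 (t=2); sum(t^3 - t) = 36.
        Var[W] = n(n+1)(2n+1)/24 - sum(t^3-t)/48 = 1710/24 - 36/48 = 70.5.
        z = (W - E[W]) / sqrt(Var[W]) = (10.5 - 22.5) / 8.3964 = -1.4292.
        Two-sided p = 2*Phi(z) = 0.152953.
Step 6: alpha = 0.1. fail to reject H0.

W+ = 34.5, W- = 10.5, W = min = 10.5, p = 0.152953, fail to reject H0.


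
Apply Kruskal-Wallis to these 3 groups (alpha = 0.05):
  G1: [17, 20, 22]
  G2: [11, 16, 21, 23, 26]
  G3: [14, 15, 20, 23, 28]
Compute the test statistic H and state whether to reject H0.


Step 1: Combine all N = 13 observations and assign midranks.
sorted (value, group, rank): (11,G2,1), (14,G3,2), (15,G3,3), (16,G2,4), (17,G1,5), (20,G1,6.5), (20,G3,6.5), (21,G2,8), (22,G1,9), (23,G2,10.5), (23,G3,10.5), (26,G2,12), (28,G3,13)
Step 2: Sum ranks within each group.
R_1 = 20.5 (n_1 = 3)
R_2 = 35.5 (n_2 = 5)
R_3 = 35 (n_3 = 5)
Step 3: H = 12/(N(N+1)) * sum(R_i^2/n_i) - 3(N+1)
     = 12/(13*14) * (20.5^2/3 + 35.5^2/5 + 35^2/5) - 3*14
     = 0.065934 * 637.133 - 42
     = 0.008791.
Step 4: Ties present; correction factor C = 1 - 12/(13^3 - 13) = 0.994505. Corrected H = 0.008791 / 0.994505 = 0.008840.
Step 5: Under H0, H ~ chi^2(2); p-value = 0.995590.
Step 6: alpha = 0.05. fail to reject H0.

H = 0.0088, df = 2, p = 0.995590, fail to reject H0.


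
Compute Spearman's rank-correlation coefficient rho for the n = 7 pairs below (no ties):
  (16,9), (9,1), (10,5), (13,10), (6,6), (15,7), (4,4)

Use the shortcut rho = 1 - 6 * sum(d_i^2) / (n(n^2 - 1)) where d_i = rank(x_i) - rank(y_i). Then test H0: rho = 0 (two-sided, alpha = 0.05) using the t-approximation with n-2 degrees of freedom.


Step 1: Rank x and y separately (midranks; no ties here).
rank(x): 16->7, 9->3, 10->4, 13->5, 6->2, 15->6, 4->1
rank(y): 9->6, 1->1, 5->3, 10->7, 6->4, 7->5, 4->2
Step 2: d_i = R_x(i) - R_y(i); compute d_i^2.
  (7-6)^2=1, (3-1)^2=4, (4-3)^2=1, (5-7)^2=4, (2-4)^2=4, (6-5)^2=1, (1-2)^2=1
sum(d^2) = 16.
Step 3: rho = 1 - 6*16 / (7*(7^2 - 1)) = 1 - 96/336 = 0.714286.
Step 4: Under H0, t = rho * sqrt((n-2)/(1-rho^2)) = 2.2822 ~ t(5).
Step 5: Two-sided p-value from the t-distribution with 5 df = 0.071344.
Step 6: alpha = 0.05. fail to reject H0.

rho = 0.7143, p = 0.071344, fail to reject H0 at alpha = 0.05.


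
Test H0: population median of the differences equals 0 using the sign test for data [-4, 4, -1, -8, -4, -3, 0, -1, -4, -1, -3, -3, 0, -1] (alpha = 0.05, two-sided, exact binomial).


Step 1: Discard zero differences. Original n = 14; n_eff = number of nonzero differences = 12.
Nonzero differences (with sign): -4, +4, -1, -8, -4, -3, -1, -4, -1, -3, -3, -1
Step 2: Count signs: positive = 1, negative = 11.
Step 3: Under H0: P(positive) = 0.5, so the number of positives S ~ Bin(12, 0.5).
Step 4: Two-sided exact p-value = sum of Bin(12,0.5) probabilities at or below the observed probability = 0.006348.
Step 5: alpha = 0.05. reject H0.

n_eff = 12, pos = 1, neg = 11, p = 0.006348, reject H0.


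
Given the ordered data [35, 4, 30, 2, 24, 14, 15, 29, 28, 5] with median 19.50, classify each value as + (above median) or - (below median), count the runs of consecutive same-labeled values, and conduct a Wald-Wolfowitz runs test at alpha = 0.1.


Step 1: Compute median = 19.50; label A = above, B = below.
Labels in order: ABABABBAAB  (n_A = 5, n_B = 5)
Step 2: Count runs R = 8.
Step 3: Under H0 (random ordering), E[R] = 2*n_A*n_B/(n_A+n_B) + 1 = 2*5*5/10 + 1 = 6.0000.
        Var[R] = 2*n_A*n_B*(2*n_A*n_B - n_A - n_B) / ((n_A+n_B)^2 * (n_A+n_B-1)) = 2000/900 = 2.2222.
        SD[R] = 1.4907.
Step 4: Continuity-corrected z = (R - 0.5 - E[R]) / SD[R] = (8 - 0.5 - 6.0000) / 1.4907 = 1.0062.
Step 5: Two-sided p-value via normal approximation = 2*(1 - Phi(|z|)) = 0.314305.
Step 6: alpha = 0.1. fail to reject H0.

R = 8, z = 1.0062, p = 0.314305, fail to reject H0.


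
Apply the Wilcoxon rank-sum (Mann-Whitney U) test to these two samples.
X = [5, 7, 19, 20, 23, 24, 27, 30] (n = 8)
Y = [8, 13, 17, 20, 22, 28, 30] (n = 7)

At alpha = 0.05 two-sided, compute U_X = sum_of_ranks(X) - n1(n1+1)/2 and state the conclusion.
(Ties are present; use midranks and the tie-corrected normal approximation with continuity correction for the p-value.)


Step 1: Combine and sort all 15 observations; assign midranks.
sorted (value, group): (5,X), (7,X), (8,Y), (13,Y), (17,Y), (19,X), (20,X), (20,Y), (22,Y), (23,X), (24,X), (27,X), (28,Y), (30,X), (30,Y)
ranks: 5->1, 7->2, 8->3, 13->4, 17->5, 19->6, 20->7.5, 20->7.5, 22->9, 23->10, 24->11, 27->12, 28->13, 30->14.5, 30->14.5
Step 2: Rank sum for X: R1 = 1 + 2 + 6 + 7.5 + 10 + 11 + 12 + 14.5 = 64.
Step 3: U_X = R1 - n1(n1+1)/2 = 64 - 8*9/2 = 64 - 36 = 28.
       U_Y = n1*n2 - U_X = 56 - 28 = 28.
Step 4: Ties are present, so use the tie-corrected normal approximation (with continuity correction) for the p-value.
Step 5: p-value = 1.000000; compare to alpha = 0.05. fail to reject H0.

U_X = 28, p = 1.000000, fail to reject H0 at alpha = 0.05.


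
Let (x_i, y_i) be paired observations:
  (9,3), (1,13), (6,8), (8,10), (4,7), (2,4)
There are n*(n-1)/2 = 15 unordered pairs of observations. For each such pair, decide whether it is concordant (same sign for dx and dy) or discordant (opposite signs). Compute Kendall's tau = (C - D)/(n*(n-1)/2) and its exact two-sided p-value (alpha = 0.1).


Step 1: Enumerate the 15 unordered pairs (i,j) with i<j and classify each by sign(x_j-x_i) * sign(y_j-y_i).
  (1,2):dx=-8,dy=+10->D; (1,3):dx=-3,dy=+5->D; (1,4):dx=-1,dy=+7->D; (1,5):dx=-5,dy=+4->D
  (1,6):dx=-7,dy=+1->D; (2,3):dx=+5,dy=-5->D; (2,4):dx=+7,dy=-3->D; (2,5):dx=+3,dy=-6->D
  (2,6):dx=+1,dy=-9->D; (3,4):dx=+2,dy=+2->C; (3,5):dx=-2,dy=-1->C; (3,6):dx=-4,dy=-4->C
  (4,5):dx=-4,dy=-3->C; (4,6):dx=-6,dy=-6->C; (5,6):dx=-2,dy=-3->C
Step 2: C = 6, D = 9, total pairs = 15.
Step 3: tau = (C - D)/(n(n-1)/2) = (6 - 9)/15 = -0.200000.
Step 4: Exact two-sided p-value (enumerate n! = 720 permutations of y under H0): p = 0.719444.
Step 5: alpha = 0.1. fail to reject H0.

tau_b = -0.2000 (C=6, D=9), p = 0.719444, fail to reject H0.


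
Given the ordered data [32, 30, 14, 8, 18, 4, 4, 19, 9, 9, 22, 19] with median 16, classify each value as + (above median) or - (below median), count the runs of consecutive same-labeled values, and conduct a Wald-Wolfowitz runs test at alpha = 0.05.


Step 1: Compute median = 16; label A = above, B = below.
Labels in order: AABBABBABBAA  (n_A = 6, n_B = 6)
Step 2: Count runs R = 7.
Step 3: Under H0 (random ordering), E[R] = 2*n_A*n_B/(n_A+n_B) + 1 = 2*6*6/12 + 1 = 7.0000.
        Var[R] = 2*n_A*n_B*(2*n_A*n_B - n_A - n_B) / ((n_A+n_B)^2 * (n_A+n_B-1)) = 4320/1584 = 2.7273.
        SD[R] = 1.6514.
Step 4: R = E[R], so z = 0 with no continuity correction.
Step 5: Two-sided p-value via normal approximation = 2*(1 - Phi(|z|)) = 1.000000.
Step 6: alpha = 0.05. fail to reject H0.

R = 7, z = 0.0000, p = 1.000000, fail to reject H0.


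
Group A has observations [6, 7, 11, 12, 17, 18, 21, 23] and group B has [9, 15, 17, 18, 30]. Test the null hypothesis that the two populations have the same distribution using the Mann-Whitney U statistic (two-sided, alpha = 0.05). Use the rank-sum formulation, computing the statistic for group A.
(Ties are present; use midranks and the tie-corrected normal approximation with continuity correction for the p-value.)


Step 1: Combine and sort all 13 observations; assign midranks.
sorted (value, group): (6,X), (7,X), (9,Y), (11,X), (12,X), (15,Y), (17,X), (17,Y), (18,X), (18,Y), (21,X), (23,X), (30,Y)
ranks: 6->1, 7->2, 9->3, 11->4, 12->5, 15->6, 17->7.5, 17->7.5, 18->9.5, 18->9.5, 21->11, 23->12, 30->13
Step 2: Rank sum for X: R1 = 1 + 2 + 4 + 5 + 7.5 + 9.5 + 11 + 12 = 52.
Step 3: U_X = R1 - n1(n1+1)/2 = 52 - 8*9/2 = 52 - 36 = 16.
       U_Y = n1*n2 - U_X = 40 - 16 = 24.
Step 4: Ties are present, so use the tie-corrected normal approximation (with continuity correction) for the p-value.
Step 5: p-value = 0.607419; compare to alpha = 0.05. fail to reject H0.

U_X = 16, p = 0.607419, fail to reject H0 at alpha = 0.05.


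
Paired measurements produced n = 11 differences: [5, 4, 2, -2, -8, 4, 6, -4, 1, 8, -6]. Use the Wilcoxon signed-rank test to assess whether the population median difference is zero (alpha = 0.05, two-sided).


Step 1: Drop any zero differences (none here) and take |d_i|.
|d| = [5, 4, 2, 2, 8, 4, 6, 4, 1, 8, 6]
Step 2: Midrank |d_i| (ties get averaged ranks).
ranks: |5|->7, |4|->5, |2|->2.5, |2|->2.5, |8|->10.5, |4|->5, |6|->8.5, |4|->5, |1|->1, |8|->10.5, |6|->8.5
Step 3: Attach original signs; sum ranks with positive sign and with negative sign.
W+ = 7 + 5 + 2.5 + 5 + 8.5 + 1 + 10.5 = 39.5
W- = 2.5 + 10.5 + 5 + 8.5 = 26.5
(Check: W+ + W- = 66 should equal n(n+1)/2 = 66.)
Step 4: Test statistic W = min(W+, W-) = 26.5.
Step 5: Ties in |d|, so use the tie-corrected normal approximation.
        E[W] = n(n+1)/4 = 11*12/4 = 33.
        Tie groups: |d|=2 (t=2), |d|=4 (t=3), |d|=6 (t=2), |d|=8 (t=2); sum(t^3 - t) = 42.
        Var[W] = n(n+1)(2n+1)/24 - sum(t^3-t)/48 = 3036/24 - 42/48 = 125.625.
        z = (W - E[W]) / sqrt(Var[W]) = (26.5 - 33) / 11.2083 = -0.5799.
        Two-sided p = 2*Phi(z) = 0.561962.
Step 6: alpha = 0.05. fail to reject H0.

W+ = 39.5, W- = 26.5, W = min = 26.5, p = 0.561962, fail to reject H0.


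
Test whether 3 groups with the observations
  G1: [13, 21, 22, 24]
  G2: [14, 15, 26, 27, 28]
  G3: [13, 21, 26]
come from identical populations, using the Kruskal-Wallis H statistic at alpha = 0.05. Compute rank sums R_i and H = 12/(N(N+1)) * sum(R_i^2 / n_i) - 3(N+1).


Step 1: Combine all N = 12 observations and assign midranks.
sorted (value, group, rank): (13,G1,1.5), (13,G3,1.5), (14,G2,3), (15,G2,4), (21,G1,5.5), (21,G3,5.5), (22,G1,7), (24,G1,8), (26,G2,9.5), (26,G3,9.5), (27,G2,11), (28,G2,12)
Step 2: Sum ranks within each group.
R_1 = 22 (n_1 = 4)
R_2 = 39.5 (n_2 = 5)
R_3 = 16.5 (n_3 = 3)
Step 3: H = 12/(N(N+1)) * sum(R_i^2/n_i) - 3(N+1)
     = 12/(12*13) * (22^2/4 + 39.5^2/5 + 16.5^2/3) - 3*13
     = 0.076923 * 523.8 - 39
     = 1.292308.
Step 4: Ties present; correction factor C = 1 - 18/(12^3 - 12) = 0.989510. Corrected H = 1.292308 / 0.989510 = 1.306007.
Step 5: Under H0, H ~ chi^2(2); p-value = 0.520480.
Step 6: alpha = 0.05. fail to reject H0.

H = 1.3060, df = 2, p = 0.520480, fail to reject H0.


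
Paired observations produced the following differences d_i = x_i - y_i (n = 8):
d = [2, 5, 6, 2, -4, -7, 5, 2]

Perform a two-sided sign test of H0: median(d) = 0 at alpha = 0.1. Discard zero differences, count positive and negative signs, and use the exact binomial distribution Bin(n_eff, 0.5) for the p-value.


Step 1: Discard zero differences. Original n = 8; n_eff = number of nonzero differences = 8.
Nonzero differences (with sign): +2, +5, +6, +2, -4, -7, +5, +2
Step 2: Count signs: positive = 6, negative = 2.
Step 3: Under H0: P(positive) = 0.5, so the number of positives S ~ Bin(8, 0.5).
Step 4: Two-sided exact p-value = sum of Bin(8,0.5) probabilities at or below the observed probability = 0.289062.
Step 5: alpha = 0.1. fail to reject H0.

n_eff = 8, pos = 6, neg = 2, p = 0.289062, fail to reject H0.
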